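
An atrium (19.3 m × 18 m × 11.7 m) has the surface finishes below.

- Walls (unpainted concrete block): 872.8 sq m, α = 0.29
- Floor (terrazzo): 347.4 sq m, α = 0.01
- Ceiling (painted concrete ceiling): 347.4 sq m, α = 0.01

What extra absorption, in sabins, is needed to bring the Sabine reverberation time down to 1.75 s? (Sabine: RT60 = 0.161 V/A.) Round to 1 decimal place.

113.9 sabins

Equivalent absorption area: A₁ = 872.8×0.29 + 347.4×0.01 + 347.4×0.01 = 260.060 sq m.
V = 4064.58 m³. Required absorption A₂ = 0.161 × 4064.58 / 1.75 = 373.941 sabins.
ΔA = A₂ − A₁ = 373.941 − 260.060 = 113.9 sabins.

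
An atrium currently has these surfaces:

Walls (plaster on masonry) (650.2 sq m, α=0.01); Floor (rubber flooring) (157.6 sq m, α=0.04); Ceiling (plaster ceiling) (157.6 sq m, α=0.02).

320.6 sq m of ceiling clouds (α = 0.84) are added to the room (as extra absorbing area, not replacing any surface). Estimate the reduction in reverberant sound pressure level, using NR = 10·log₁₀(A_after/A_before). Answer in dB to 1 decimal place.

Summing Sᵢαᵢ: 6.502 + 6.304 + 3.152 → A_before = 15.958 sabins.
Added absorption = 320.6 × 0.84 = 269.304 sabins.
A_after = 15.958 + 269.304 = 285.262 sabins.
NR = 10·log₁₀(285.262/15.958) = 12.5 dB.

12.5 dB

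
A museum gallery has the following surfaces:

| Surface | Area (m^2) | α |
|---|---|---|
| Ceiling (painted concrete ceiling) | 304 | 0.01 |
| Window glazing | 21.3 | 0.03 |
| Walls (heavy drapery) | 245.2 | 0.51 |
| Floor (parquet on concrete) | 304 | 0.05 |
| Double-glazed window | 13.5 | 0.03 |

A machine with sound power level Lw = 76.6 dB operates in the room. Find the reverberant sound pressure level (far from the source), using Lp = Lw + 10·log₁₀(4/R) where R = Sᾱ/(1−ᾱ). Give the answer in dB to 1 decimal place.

Σ(Sᵢαᵢ) = 304×0.01 + 21.3×0.03 + 245.2×0.51 + 304×0.05 + 13.5×0.03 = 144.336; total area S = 888.0 m^2.
ᾱ = 0.1625, so room constant R = A/(1−ᾱ) = 172.341 m^2.
Lp = 76.6 + 10·log₁₀(4/172.341) = 76.6 + (-16.34) = 60.3 dB.

60.3 dB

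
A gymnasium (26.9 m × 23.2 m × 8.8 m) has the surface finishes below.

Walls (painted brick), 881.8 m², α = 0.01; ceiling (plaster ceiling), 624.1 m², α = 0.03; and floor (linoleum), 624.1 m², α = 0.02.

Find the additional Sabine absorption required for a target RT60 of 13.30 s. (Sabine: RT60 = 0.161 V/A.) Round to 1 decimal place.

26.5 sabins

Summing Sᵢαᵢ: 8.818 + 18.723 + 12.482 → A₁ = 40.023 sabins.
Target A₂ = 0.161·5491.904/13.30 = 66.481 sabins (V = 5491.904 m³).
ΔA = A₂ − A₁ = 66.481 − 40.023 = 26.5 sabins.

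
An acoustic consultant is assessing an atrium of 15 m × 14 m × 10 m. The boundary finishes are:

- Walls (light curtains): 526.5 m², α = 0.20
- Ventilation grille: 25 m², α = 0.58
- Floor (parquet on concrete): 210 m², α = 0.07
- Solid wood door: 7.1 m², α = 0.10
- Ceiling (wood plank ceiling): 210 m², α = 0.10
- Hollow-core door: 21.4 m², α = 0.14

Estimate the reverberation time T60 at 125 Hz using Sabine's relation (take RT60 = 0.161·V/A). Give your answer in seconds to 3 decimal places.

2.124 seconds

Summing Sᵢαᵢ: 105.300 + 14.500 + 14.700 + 0.710 + 21.000 + 2.996 → A = 159.206 sabins.
Volume V = 15 × 14 × 10 = 2100 m³.
T = 0.161 V/A = 0.161·2100/159.206 = 2.124 s.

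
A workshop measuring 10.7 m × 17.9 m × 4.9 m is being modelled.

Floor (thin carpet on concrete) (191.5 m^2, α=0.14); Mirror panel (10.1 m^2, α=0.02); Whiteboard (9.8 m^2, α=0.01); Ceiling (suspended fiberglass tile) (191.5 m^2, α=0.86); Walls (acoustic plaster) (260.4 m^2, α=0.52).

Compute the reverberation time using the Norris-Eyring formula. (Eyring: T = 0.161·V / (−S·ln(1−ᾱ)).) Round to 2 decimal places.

Total surface area S = 191.5 + 10.1 + 9.8 + 191.5 + 260.4 = 663.3 m^2.
Σ(Sᵢαᵢ) = 191.5·0.14 + 10.1·0.02 + 9.8·0.01 + 191.5·0.86 + 260.4·0.52 = 327.208.
ᾱ = 327.208 / 663.3 = 0.4933.
Eyring denominator: −S ln(1−ᾱ) = 450.935.
V = 10.7 × 17.9 × 4.9 = 938.497 m³.
T = 0.161·V/[−S·ln(1−ᾱ)] = 0.161·938.497/450.935 = 0.34 s.

0.34 s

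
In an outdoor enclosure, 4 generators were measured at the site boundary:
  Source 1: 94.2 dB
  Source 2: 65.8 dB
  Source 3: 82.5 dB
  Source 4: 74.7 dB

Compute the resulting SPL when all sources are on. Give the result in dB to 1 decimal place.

94.5 dB

Σ 10^(Lᵢ/10) = 2.841e+09.
Combined level = 10 log₁₀(2.841e+09) = 94.5 dB.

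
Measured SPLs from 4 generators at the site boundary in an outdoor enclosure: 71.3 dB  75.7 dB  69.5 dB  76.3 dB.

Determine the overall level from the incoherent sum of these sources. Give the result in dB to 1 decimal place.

80.1 dB

Sum in the linear (power) domain: Σ 10^(Lᵢ/10) = 10^(71.3/10) + 10^(75.7/10) + 10^(69.5/10) + 10^(76.3/10) = 1.022e+08.
Back to dB: 10·log₁₀ Σ = 80.1 dB.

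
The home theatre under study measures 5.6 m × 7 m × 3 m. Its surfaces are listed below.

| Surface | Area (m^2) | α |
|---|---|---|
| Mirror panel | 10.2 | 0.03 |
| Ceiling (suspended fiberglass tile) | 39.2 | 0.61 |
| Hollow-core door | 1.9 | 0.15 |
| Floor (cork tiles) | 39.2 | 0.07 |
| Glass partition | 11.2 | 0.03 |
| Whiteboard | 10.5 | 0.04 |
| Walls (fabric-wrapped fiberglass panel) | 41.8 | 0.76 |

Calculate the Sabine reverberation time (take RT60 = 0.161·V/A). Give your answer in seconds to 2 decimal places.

0.32 sec

A = Σ Sᵢαᵢ = 10.2*0.03 + 39.2*0.61 + 1.9*0.15 + 39.2*0.07 + 11.2*0.03 + 10.5*0.04 + 41.8*0.76 = 59.771 sabins.
V = 5.6·7·3 = 117.6 m³.
Sabine: RT60 = 0.161 × 117.6 / 59.771 = 0.32 s.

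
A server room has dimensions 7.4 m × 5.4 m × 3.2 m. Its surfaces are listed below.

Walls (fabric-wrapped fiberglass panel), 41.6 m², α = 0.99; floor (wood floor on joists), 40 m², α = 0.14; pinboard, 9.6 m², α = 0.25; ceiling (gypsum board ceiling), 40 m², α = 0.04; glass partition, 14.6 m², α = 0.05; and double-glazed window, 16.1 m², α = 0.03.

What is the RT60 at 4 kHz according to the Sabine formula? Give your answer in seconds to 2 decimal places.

Summing Sᵢαᵢ: 41.184 + 5.600 + 2.400 + 1.600 + 0.730 + 0.483 → A = 51.997 sabins.
V = 7.4·5.4·3.2 = 127.872 m³.
RT60 = 0.161 · V / A = 0.161 × 127.872 / 51.997 = 0.40 s.

0.40 seconds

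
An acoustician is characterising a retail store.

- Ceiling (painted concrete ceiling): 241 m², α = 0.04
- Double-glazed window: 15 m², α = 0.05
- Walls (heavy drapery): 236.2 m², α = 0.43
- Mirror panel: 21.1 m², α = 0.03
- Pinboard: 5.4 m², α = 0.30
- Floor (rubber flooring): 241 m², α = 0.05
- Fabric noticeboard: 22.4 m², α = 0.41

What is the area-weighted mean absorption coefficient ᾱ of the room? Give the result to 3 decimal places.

Total surface area S = 782.1 m².
Σ(Sᵢαᵢ) = 241*0.04 + 15*0.05 + 236.2*0.43 + 21.1*0.03 + 5.4*0.30 + 241*0.05 + 22.4*0.41 = 135.443.
ᾱ = A/S = 0.173.

0.173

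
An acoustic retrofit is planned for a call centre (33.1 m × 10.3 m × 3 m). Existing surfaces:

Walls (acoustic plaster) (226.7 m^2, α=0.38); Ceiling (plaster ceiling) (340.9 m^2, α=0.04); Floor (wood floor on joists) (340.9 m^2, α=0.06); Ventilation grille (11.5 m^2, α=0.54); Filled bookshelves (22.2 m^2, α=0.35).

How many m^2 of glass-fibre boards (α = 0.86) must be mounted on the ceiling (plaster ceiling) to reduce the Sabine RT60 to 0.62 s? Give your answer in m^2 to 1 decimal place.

A₁ = Σ Sᵢαᵢ = 226.7·0.38 + 340.9·0.04 + 340.9·0.06 + 11.5·0.54 + 22.2·0.35 = 134.216 sabins.
Required A₂ = 0.161·1022.79/0.62 = 265.595 sabins.
ΔA needed = 265.595 − 134.216 = 131.379 sabins.
Each m^2 of panel replacing the ceiling (plaster ceiling) adds (0.86 − 0.04) = 0.82 sabins.
Area = ΔA/Δα = 131.379/0.82 = 160.2 m^2.

160.2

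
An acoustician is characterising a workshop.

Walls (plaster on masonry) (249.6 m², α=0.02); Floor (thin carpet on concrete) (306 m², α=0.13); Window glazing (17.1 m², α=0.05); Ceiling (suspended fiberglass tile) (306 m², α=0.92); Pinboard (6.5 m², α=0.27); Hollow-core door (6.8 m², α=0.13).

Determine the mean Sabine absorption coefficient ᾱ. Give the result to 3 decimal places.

Total surface area S = 892.0 m².
Σ(Sᵢαᵢ) = 249.6*0.02 + 306*0.13 + 17.1*0.05 + 306*0.92 + 6.5*0.27 + 6.8*0.13 = 329.786.
ᾱ = 329.786 / 892.0 = 0.370.

0.370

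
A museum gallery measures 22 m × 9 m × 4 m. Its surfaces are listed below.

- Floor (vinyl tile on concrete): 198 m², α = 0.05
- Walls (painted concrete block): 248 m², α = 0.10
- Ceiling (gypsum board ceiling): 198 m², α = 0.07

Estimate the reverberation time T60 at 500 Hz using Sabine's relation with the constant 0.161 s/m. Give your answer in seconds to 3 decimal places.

2.626 s

Equivalent absorption area: A = 198×0.05 + 248×0.10 + 198×0.07 = 48.560 m².
Volume V = 22 × 9 × 4 = 792 m³.
RT60 = 0.161 · V / A = 0.161 × 792 / 48.560 = 2.626 s.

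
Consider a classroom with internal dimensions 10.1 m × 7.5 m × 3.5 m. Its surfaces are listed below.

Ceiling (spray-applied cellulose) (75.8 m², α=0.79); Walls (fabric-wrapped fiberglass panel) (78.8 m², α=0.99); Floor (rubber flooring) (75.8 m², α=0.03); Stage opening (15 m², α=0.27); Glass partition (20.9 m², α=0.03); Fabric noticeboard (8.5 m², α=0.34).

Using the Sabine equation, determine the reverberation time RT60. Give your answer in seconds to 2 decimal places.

0.29 sec

A = Σ Sᵢαᵢ = 75.8×0.79 + 78.8×0.99 + 75.8×0.03 + 15×0.27 + 20.9×0.03 + 8.5×0.34 = 147.735 sabins.
Room volume: 265.125 m³.
RT60 = 0.161 · V / A = 0.161 × 265.125 / 147.735 = 0.29 s.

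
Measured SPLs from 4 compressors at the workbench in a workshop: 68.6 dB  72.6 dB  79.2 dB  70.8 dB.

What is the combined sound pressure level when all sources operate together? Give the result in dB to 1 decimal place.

80.8 dB

Sum in the linear (power) domain: Σ 10^(Lᵢ/10) = 10^(68.6/10) + 10^(72.6/10) + 10^(79.2/10) + 10^(70.8/10) = 1.206e+08.
Combined level = 10 log₁₀(1.206e+08) = 80.8 dB.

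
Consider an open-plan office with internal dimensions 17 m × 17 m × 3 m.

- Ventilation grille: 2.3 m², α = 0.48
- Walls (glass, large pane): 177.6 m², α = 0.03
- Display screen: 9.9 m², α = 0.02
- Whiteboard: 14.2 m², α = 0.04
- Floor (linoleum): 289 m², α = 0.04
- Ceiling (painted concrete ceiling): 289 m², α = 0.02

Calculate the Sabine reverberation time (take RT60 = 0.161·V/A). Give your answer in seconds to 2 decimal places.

5.69 s

Total absorption A = 2.3×0.48 + 177.6×0.03 + 9.9×0.02 + 14.2×0.04 + 289×0.04 + 289×0.02
  = 1.104 + 5.328 + 0.198 + 0.568 + 11.560 + 5.780 = 24.538 m² sabins.
Volume V = 17 × 17 × 3 = 867 m³.
Sabine: RT60 = 0.161 × 867 / 24.538 = 5.69 s.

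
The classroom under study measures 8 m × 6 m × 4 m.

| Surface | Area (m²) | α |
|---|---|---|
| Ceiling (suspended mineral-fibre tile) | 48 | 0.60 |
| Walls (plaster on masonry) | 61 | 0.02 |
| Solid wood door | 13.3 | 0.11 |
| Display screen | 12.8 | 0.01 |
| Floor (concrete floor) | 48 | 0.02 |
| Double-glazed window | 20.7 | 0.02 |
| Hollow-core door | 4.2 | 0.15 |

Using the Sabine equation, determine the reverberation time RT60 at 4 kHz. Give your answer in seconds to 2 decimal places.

0.92 s

A = Σ Sᵢαᵢ = 48*0.60 + 61*0.02 + 13.3*0.11 + 12.8*0.01 + 48*0.02 + 20.7*0.02 + 4.2*0.15 = 33.615 sabins.
Room volume: 192 m³.
T = 0.161 V/A = 0.161·192/33.615 = 0.92 s.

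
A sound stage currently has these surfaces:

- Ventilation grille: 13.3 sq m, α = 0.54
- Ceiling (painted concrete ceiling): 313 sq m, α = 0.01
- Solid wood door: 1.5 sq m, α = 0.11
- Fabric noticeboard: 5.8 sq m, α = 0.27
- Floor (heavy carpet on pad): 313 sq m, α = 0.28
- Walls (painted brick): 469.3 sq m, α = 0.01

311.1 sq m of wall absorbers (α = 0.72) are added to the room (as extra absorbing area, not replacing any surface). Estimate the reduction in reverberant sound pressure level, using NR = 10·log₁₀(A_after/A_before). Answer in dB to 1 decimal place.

A_before = Σ Sᵢαᵢ = 13.3*0.54 + 313*0.01 + 1.5*0.11 + 5.8*0.27 + 313*0.28 + 469.3*0.01 = 104.376 sabins.
Added absorption = 311.1 × 0.72 = 223.992 sabins.
A_after = 104.376 + 223.992 = 328.368 sabins.
Reduction = 10 log₁₀(A_after/A_before) = 10 log₁₀(3.1460) = 5.0 dB.

5.0 dB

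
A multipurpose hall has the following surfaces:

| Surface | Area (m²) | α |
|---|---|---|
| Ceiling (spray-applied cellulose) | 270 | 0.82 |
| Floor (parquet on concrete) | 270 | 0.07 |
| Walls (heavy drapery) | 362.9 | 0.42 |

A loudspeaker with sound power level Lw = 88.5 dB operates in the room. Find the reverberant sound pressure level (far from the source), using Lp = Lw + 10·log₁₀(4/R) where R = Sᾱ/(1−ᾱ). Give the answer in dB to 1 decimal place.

66.1 dB

A = 392.718 sabins; S = 902.9 m².
ᾱ = 392.718/902.9 = 0.4350; R = Sᾱ/(1−ᾱ) = 392.718/(1−0.4350) = 695.076 m².
Lp = Lw + 10 log₁₀(4/R) = 88.5 -22.40 = 66.1 dB.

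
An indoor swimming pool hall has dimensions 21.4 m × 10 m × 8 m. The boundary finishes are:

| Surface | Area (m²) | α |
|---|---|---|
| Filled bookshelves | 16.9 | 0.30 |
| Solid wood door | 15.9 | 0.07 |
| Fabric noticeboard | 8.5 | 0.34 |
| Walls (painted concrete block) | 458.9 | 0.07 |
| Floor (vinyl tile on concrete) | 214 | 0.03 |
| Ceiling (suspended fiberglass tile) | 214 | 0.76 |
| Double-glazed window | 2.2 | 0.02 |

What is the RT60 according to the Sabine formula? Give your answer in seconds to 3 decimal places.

Summing Sᵢαᵢ: 5.070 + 1.113 + 2.890 + 32.123 + 6.420 + 162.640 + 0.044 → A = 210.300 sabins.
Volume V = 21.4 × 10 × 8 = 1712 m³.
Sabine: RT60 = 0.161 × 1712 / 210.300 = 1.311 s.

1.311 s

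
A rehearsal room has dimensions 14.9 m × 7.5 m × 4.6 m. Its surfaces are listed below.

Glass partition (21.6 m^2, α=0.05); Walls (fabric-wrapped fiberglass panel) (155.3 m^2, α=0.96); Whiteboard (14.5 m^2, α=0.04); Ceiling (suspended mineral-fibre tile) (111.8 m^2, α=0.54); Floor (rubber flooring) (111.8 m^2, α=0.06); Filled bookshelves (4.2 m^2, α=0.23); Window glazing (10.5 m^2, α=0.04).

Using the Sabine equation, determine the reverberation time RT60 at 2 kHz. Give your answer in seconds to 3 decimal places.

0.378 s

Summing Sᵢαᵢ: 1.080 + 149.088 + 0.580 + 60.372 + 6.708 + 0.966 + 0.420 → A = 219.214 sabins.
V = 14.9·7.5·4.6 = 514.05 m³.
T = 0.161 V/A = 0.161·514.05/219.214 = 0.378 s.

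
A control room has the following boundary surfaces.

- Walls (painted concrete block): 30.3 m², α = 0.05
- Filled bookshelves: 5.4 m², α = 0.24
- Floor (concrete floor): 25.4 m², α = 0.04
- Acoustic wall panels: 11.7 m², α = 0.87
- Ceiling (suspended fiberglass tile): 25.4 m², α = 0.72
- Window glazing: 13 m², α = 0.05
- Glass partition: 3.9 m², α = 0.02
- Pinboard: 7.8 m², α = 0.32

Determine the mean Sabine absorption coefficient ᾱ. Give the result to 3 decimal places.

Total surface area S = 122.9 m².
A = 30.3·0.05 + 5.4·0.24 + 25.4·0.04 + 11.7·0.87 + 25.4·0.72 + 13·0.05 + 3.9·0.02 + 7.8·0.32 = 35.518 sabins.
ᾱ = 35.518 / 122.9 = 0.289.

0.289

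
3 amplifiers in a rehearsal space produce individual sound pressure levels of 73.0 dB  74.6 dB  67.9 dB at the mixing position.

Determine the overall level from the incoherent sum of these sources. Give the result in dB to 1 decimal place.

Σ 10^(Lᵢ/10) = 5.496e+07.
L_total = 10·log₁₀(5.496e+07) = 77.4 dB.

77.4 dB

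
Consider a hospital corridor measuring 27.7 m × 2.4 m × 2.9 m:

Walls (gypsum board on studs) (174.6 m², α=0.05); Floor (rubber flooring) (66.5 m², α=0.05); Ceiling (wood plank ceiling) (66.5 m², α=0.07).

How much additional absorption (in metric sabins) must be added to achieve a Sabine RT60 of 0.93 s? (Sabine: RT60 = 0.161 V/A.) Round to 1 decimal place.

16.7 sabins

Equivalent absorption area: A₁ = 174.6×0.05 + 66.5×0.05 + 66.5×0.07 = 16.710 m².
For T = 0.93 s, need A₂ = 0.161·V/T = 0.161·192.792/0.93 = 33.376 sabins.
Additional absorption ΔA = 33.376 − 16.710 = 16.7 sabins.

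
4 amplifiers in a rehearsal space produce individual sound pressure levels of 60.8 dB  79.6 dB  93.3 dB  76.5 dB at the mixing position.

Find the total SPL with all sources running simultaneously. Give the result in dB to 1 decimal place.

Converting to relative power and adding: 10^(60.8/10) + 10^(79.6/10) + 10^(93.3/10) + 10^(76.5/10) = 2.275e+09.
Combined level = 10 log₁₀(2.275e+09) = 93.6 dB.

93.6 dB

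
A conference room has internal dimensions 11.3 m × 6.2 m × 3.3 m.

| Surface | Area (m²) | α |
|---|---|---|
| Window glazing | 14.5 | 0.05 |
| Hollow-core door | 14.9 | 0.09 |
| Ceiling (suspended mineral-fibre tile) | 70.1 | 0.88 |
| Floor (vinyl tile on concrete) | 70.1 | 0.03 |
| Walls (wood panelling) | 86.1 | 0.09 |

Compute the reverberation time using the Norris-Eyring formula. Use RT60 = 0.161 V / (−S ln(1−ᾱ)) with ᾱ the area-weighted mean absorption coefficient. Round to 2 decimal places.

Total surface area S = 14.5 + 14.9 + 70.1 + 70.1 + 86.1 = 255.7 m².
Absorption A = 14.5·0.05 + 14.9·0.09 + 70.1·0.88 + 70.1·0.03 + 86.1·0.09 = 73.606 sabins.
Mean coefficient ᾱ = A/S = 0.2879.
Eyring denominator: −S ln(1−ᾱ) = 86.820.
V = 11.3 × 6.2 × 3.3 = 231.198 m³.
RT60 = 0.161 × 231.198 / 86.820 = 0.43 s.

0.43 s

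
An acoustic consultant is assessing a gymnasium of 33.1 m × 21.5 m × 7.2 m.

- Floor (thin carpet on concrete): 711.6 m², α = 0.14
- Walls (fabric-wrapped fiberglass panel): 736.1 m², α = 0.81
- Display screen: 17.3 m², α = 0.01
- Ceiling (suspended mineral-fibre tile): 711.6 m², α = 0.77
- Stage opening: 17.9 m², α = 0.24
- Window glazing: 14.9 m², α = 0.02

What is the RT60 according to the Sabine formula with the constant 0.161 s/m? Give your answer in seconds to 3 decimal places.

A = Σ Sᵢαᵢ = 711.6·0.14 + 736.1·0.81 + 17.3·0.01 + 711.6·0.77 + 17.9·0.24 + 14.9·0.02 = 1248.564 sabins.
V = 33.1·21.5·7.2 = 5123.88 m³.
Sabine: RT60 = 0.161 × 5123.88 / 1248.564 = 0.661 s.

0.661 seconds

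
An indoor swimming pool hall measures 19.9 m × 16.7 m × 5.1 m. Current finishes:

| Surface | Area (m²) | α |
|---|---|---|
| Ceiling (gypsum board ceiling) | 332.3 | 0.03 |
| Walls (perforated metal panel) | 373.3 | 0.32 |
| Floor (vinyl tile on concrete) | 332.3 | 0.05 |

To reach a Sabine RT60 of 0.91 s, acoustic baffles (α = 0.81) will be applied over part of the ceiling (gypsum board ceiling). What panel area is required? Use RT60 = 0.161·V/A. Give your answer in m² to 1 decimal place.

Summing Sᵢαᵢ: 9.969 + 119.456 + 16.615 → A₁ = 146.040 sabins.
Required A₂ = 0.161·1694.883/0.91 = 299.864 sabins.
ΔA needed = 299.864 − 146.040 = 153.824 sabins.
Net gain per m²: Δα = 0.81 − 0.03 = 0.78.
Area = ΔA/Δα = 153.824/0.78 = 197.2 m².

197.2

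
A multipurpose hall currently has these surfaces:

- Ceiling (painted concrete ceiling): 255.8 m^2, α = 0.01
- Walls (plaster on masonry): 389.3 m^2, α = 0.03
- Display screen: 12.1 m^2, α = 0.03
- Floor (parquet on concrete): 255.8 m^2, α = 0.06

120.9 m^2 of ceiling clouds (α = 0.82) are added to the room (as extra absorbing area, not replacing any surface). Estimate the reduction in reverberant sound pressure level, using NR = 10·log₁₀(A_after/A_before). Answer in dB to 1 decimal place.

6.3 dB

Equivalent absorption area: A_before = 255.8×0.01 + 389.3×0.03 + 12.1×0.03 + 255.8×0.06 = 29.948 m^2.
Treatment contributes 120.9·0.82 = 99.138 sabins.
A_after = 29.948 + 99.138 = 129.086 sabins.
NR = 10·log₁₀(129.086/29.948) = 6.3 dB.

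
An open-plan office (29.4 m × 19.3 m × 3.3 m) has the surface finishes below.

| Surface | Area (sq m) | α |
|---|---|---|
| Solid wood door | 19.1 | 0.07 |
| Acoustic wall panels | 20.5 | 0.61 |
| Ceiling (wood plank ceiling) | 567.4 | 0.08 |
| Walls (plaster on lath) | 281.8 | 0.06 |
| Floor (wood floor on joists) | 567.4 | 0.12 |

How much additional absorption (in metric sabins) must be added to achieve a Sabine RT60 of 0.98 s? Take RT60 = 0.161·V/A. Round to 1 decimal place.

163.4 sabins

Summing Sᵢαᵢ: 1.337 + 12.505 + 45.392 + 16.908 + 68.088 → A₁ = 144.230 sabins.
Target A₂ = 0.161·1872.486/0.98 = 307.623 sabins (V = 1872.486 m³).
ΔA = A₂ − A₁ = 307.623 − 144.230 = 163.4 sabins.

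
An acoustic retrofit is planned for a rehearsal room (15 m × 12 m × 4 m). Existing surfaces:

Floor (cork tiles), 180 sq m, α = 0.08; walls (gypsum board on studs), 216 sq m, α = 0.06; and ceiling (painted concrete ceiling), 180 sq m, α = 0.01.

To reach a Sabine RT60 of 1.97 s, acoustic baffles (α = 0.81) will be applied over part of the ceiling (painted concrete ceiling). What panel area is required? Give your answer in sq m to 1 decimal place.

37.1

A₁ = Σ Sᵢαᵢ = 180·0.08 + 216·0.06 + 180·0.01 = 29.160 sabins.
V = 720 m³. Target absorption A₂ = 0.161 × 720 / 1.97 = 58.843 sabins.
ΔA needed = 58.843 − 29.160 = 29.683 sabins.
Net gain per sq m: Δα = 0.81 − 0.01 = 0.80.
Area = ΔA/Δα = 29.683/0.80 = 37.1 sq m.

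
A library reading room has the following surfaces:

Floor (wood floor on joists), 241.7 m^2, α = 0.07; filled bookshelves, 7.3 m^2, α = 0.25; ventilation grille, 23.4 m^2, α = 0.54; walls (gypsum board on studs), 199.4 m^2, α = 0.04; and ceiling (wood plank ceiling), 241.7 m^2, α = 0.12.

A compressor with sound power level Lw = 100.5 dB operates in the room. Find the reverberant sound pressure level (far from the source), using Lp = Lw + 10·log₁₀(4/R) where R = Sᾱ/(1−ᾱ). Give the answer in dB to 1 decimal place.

87.7 dB

Σ(Sᵢαᵢ) = 241.7·0.07 + 7.3·0.25 + 23.4·0.54 + 199.4·0.04 + 241.7·0.12 = 68.360; total area S = 713.5 m^2.
ᾱ = 0.0958, so room constant R = A/(1−ᾱ) = 75.603 m^2.
Lp = 100.5 + 10·log₁₀(4/75.603) = 100.5 + (-12.76) = 87.7 dB.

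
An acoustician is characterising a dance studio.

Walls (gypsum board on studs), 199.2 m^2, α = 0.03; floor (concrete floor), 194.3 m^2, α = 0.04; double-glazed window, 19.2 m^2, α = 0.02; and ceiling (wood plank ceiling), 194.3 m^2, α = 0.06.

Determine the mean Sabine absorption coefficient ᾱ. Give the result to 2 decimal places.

S = Σ Sᵢ = 199.2 + 194.3 + 19.2 + 194.3 = 607.0 m^2.
Weighted sum Σ Sα = 25.790.
ᾱ = 25.790 / 607.0 = 0.04.

0.04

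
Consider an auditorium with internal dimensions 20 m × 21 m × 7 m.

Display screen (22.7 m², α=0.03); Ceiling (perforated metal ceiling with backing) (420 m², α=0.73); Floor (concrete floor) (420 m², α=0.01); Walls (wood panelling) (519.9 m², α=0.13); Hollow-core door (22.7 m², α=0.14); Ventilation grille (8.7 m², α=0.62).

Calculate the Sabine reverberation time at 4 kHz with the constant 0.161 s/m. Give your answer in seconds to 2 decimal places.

1.22 s

Equivalent absorption area: A = 22.7×0.03 + 420×0.73 + 420×0.01 + 519.9×0.13 + 22.7×0.14 + 8.7×0.62 = 387.640 m².
Room volume: 2940 m³.
Sabine: RT60 = 0.161 × 2940 / 387.640 = 1.22 s.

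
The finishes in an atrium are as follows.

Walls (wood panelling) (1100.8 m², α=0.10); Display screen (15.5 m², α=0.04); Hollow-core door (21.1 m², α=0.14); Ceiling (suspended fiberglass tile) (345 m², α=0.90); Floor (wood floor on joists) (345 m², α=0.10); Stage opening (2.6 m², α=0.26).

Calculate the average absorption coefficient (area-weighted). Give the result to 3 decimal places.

0.251

Total surface area S = 1830.0 m².
Weighted sum Σ Sα = 459.330.
ᾱ = A/S = 0.251.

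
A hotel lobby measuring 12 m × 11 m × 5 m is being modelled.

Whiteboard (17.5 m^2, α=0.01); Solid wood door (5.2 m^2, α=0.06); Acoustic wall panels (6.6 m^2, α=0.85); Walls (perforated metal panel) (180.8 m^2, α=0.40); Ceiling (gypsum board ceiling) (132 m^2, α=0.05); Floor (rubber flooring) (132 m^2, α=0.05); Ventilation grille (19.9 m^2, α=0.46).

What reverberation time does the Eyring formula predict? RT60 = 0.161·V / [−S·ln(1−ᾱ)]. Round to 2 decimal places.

S = Σ Sᵢ = 494.0 m^2.
Absorption A = 17.5·0.01 + 5.2·0.06 + 6.6·0.85 + 180.8·0.40 + 132·0.05 + 132·0.05 + 19.9·0.46 = 100.771 sabins.
Mean coefficient ᾱ = A/S = 0.2040.
−S·ln(1−ᾱ) = −494.0 × ln(1 − 0.2040) = 112.709.
V = 12 × 11 × 5 = 660 m³.
RT60 = 0.161 × 660 / 112.709 = 0.94 s.

0.94 s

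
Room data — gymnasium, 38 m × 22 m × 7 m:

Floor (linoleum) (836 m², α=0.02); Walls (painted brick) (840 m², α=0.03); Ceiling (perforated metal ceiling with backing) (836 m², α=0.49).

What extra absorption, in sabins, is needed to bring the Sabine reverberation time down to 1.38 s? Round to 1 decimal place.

Equivalent absorption area: A₁ = 836·0.02 + 840·0.03 + 836·0.49 = 451.560 m².
Target A₂ = 0.161·5852/1.38 = 682.733 sabins (V = 5852 m³).
Additional absorption ΔA = 682.733 − 451.560 = 231.2 sabins.

231.2 sabins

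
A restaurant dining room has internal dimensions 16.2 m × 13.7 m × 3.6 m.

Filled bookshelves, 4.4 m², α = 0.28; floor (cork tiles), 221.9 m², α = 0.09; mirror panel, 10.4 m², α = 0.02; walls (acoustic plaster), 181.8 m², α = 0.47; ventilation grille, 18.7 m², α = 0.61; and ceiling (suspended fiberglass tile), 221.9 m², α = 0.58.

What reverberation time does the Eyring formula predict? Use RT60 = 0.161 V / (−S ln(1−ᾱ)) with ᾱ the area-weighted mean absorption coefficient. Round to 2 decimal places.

Total surface area S = 4.4 + 221.9 + 10.4 + 181.8 + 18.7 + 221.9 = 659.1 m².
Σ(Sᵢαᵢ) = 4.4×0.28 + 221.9×0.09 + 10.4×0.02 + 181.8×0.47 + 18.7×0.61 + 221.9×0.58 = 246.966.
ᾱ = 246.966 / 659.1 = 0.3747.
Eyring denominator: −S ln(1−ᾱ) = 309.463.
V = 16.2 × 13.7 × 3.6 = 798.984 m³.
RT60 = 0.161 × 798.984 / 309.463 = 0.42 s.

0.42 seconds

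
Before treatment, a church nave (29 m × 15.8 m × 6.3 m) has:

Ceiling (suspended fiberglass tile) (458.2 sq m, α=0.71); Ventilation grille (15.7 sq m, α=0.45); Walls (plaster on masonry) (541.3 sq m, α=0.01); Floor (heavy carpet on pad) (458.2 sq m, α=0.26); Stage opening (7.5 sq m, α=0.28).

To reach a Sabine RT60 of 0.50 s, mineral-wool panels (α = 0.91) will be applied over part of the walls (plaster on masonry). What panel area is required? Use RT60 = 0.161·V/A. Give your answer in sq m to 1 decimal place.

522.7

A₁ = Σ Sᵢαᵢ = 458.2×0.71 + 15.7×0.45 + 541.3×0.01 + 458.2×0.26 + 7.5×0.28 = 459.032 sabins.
V = 2886.66 m³. Target absorption A₂ = 0.161 × 2886.66 / 0.50 = 929.505 sabins.
Absorption to add: 929.505 − 459.032 = 470.473 sabins.
Each sq m of panel replacing the walls (plaster on masonry) adds (0.91 − 0.01) = 0.90 sabins.
Panel area = 470.473 / 0.90 = 522.7 sq m.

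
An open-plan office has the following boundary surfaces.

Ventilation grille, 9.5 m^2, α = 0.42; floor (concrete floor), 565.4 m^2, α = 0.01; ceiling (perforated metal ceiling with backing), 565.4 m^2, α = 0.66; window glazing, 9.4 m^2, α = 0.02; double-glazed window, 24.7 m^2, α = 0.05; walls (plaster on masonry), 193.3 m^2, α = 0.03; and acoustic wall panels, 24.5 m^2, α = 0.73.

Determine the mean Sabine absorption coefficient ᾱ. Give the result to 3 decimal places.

0.293

Total surface area S = 1392.2 m^2.
Σ(Sᵢαᵢ) = 9.5·0.42 + 565.4·0.01 + 565.4·0.66 + 9.4·0.02 + 24.7·0.05 + 193.3·0.03 + 24.5·0.73 = 407.915.
ᾱ = 407.915 / 1392.2 = 0.293.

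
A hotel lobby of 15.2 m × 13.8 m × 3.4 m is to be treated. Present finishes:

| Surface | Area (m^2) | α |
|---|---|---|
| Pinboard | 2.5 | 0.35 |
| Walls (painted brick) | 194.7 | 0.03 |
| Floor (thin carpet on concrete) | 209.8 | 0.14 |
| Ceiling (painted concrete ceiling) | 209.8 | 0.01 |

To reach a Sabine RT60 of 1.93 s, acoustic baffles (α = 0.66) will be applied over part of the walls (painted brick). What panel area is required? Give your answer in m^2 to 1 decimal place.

33.8

Equivalent absorption area: A₁ = 2.5·0.35 + 194.7·0.03 + 209.8·0.14 + 209.8·0.01 = 38.186 m^2.
Required A₂ = 0.161·713.184/1.93 = 59.494 sabins.
Absorption to add: 59.494 − 38.186 = 21.308 sabins.
Each m^2 of panel replacing the walls (painted brick) adds (0.66 − 0.03) = 0.63 sabins.
Panel area = 21.308 / 0.63 = 33.8 m^2.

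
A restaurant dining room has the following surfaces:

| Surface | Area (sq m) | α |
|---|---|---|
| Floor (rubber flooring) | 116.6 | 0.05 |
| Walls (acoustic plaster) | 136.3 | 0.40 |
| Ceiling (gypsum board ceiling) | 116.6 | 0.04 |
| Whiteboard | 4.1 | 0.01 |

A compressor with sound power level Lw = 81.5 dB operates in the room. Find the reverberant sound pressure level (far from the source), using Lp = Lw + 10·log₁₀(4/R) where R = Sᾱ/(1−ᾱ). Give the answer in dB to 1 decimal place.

Σ(Sᵢαᵢ) = 116.6×0.05 + 136.3×0.40 + 116.6×0.04 + 4.1×0.01 = 65.055; total area S = 373.6 sq m.
ᾱ = 0.1741, so room constant R = A/(1−ᾱ) = 78.769 sq m.
Lp = Lw + 10 log₁₀(4/R) = 81.5 -12.94 = 68.6 dB.

68.6 dB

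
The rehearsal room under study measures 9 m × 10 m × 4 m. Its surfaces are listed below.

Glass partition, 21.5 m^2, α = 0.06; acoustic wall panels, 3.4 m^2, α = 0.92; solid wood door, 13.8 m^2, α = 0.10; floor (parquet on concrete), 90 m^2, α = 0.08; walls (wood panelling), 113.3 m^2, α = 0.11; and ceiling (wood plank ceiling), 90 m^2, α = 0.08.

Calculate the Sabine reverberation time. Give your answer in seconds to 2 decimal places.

A = Σ Sᵢαᵢ = 21.5·0.06 + 3.4·0.92 + 13.8·0.10 + 90·0.08 + 113.3·0.11 + 90·0.08 = 32.661 sabins.
Room volume: 360 m³.
Sabine: RT60 = 0.161 × 360 / 32.661 = 1.77 s.

1.77 seconds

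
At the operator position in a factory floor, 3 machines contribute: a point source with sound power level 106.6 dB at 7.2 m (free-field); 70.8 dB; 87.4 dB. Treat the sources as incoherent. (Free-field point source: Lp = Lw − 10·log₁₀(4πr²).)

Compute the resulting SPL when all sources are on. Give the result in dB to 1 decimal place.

Source at 7.2 m: Lp = 106.6 − 10·log₁₀(4π·7.2²) = 106.6 − 10·log₁₀(651.441) = 78.5 dB.
Sum in the linear (power) domain: Σ 10^(Lᵢ/10) = 10^(78.5/10) + 10^(70.8/10) + 10^(87.4/10) = 6.324e+08.
Back to dB: 10·log₁₀ Σ = 88.0 dB.

88.0 dB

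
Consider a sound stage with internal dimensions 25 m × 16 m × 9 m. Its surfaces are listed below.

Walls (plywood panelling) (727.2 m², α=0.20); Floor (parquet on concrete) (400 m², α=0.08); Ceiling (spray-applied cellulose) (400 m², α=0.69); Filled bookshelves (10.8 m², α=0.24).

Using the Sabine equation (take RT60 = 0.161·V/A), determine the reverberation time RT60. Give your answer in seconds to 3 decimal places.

1.271 sec

Total absorption A = 727.2×0.20 + 400×0.08 + 400×0.69 + 10.8×0.24
  = 145.440 + 32.000 + 276.000 + 2.592 = 456.032 m² sabins.
Room volume: 3600 m³.
Sabine: RT60 = 0.161 × 3600 / 456.032 = 1.271 s.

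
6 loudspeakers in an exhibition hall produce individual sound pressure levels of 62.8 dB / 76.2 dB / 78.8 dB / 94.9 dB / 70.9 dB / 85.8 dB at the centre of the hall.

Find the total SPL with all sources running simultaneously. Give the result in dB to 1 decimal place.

95.6 dB

Converting to relative power and adding: 10^(62.8/10) + 10^(76.2/10) + 10^(78.8/10) + 10^(94.9/10) + 10^(70.9/10) + 10^(85.8/10) = 3.602e+09.
Back to dB: 10·log₁₀ Σ = 95.6 dB.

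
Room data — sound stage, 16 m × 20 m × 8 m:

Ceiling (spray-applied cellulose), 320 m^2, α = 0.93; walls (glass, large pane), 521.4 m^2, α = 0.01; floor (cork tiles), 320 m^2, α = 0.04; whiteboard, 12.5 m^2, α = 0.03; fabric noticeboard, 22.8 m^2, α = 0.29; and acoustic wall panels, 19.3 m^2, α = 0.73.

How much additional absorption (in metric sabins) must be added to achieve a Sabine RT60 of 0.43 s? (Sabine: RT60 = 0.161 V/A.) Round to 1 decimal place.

621.8 sabins

Total absorption A₁ = 320·0.93 + 521.4·0.01 + 320·0.04 + 12.5·0.03 + 22.8·0.29 + 19.3·0.73
  = 297.600 + 5.214 + 12.800 + 0.375 + 6.612 + 14.089 = 336.690 m^2 sabins.
Target A₂ = 0.161·2560/0.43 = 958.512 sabins (V = 2560 m³).
Shortfall: 958.512 − 336.690 = 621.8 sabins.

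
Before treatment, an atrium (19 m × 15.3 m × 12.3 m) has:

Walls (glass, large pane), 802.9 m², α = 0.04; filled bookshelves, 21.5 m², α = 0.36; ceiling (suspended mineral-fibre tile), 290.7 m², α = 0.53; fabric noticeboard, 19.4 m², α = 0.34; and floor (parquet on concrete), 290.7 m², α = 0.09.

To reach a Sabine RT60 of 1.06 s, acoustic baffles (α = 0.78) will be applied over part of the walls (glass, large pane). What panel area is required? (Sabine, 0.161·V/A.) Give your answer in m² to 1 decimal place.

Summing Sᵢαᵢ: 32.116 + 7.740 + 154.071 + 6.596 + 26.163 → A₁ = 226.686 sabins.
V = 3575.61 m³. Target absorption A₂ = 0.161 × 3575.61 / 1.06 = 543.088 sabins.
Absorption to add: 543.088 − 226.686 = 316.402 sabins.
Each m² of panel replacing the walls (glass, large pane) adds (0.78 − 0.04) = 0.74 sabins.
Area = ΔA/Δα = 316.402/0.74 = 427.6 m².

427.6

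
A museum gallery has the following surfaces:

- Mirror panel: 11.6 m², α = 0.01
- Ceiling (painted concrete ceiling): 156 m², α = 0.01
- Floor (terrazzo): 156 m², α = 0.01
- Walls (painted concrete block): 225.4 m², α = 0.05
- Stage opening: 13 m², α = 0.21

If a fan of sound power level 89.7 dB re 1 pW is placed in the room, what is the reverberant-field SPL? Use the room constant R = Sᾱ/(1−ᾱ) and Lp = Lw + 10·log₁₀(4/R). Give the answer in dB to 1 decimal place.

A = 17.236 sabins; S = 562.0 m².
ᾱ = 0.0307, so room constant R = A/(1−ᾱ) = 17.782 m².
Lp = Lw + 10 log₁₀(4/R) = 89.7 -6.48 = 83.2 dB.

83.2 dB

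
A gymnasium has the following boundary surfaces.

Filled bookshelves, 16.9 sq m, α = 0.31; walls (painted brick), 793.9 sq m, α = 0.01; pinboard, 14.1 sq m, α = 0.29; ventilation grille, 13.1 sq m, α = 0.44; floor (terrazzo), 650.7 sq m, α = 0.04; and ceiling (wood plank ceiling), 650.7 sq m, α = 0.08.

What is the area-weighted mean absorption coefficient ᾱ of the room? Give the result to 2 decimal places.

Total surface area S = 2139.4 sq m.
Weighted sum Σ Sα = 101.115.
ᾱ = A/S = 0.05.

0.05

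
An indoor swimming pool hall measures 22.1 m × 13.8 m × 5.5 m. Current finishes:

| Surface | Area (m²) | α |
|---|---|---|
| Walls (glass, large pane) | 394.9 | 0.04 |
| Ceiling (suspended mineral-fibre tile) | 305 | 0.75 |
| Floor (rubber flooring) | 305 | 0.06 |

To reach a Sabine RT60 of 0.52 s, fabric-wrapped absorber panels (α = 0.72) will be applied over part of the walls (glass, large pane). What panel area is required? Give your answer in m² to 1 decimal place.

377.2

Summing Sᵢαᵢ: 15.796 + 228.750 + 18.300 → A₁ = 262.846 sabins.
Required A₂ = 0.161·1677.39/0.52 = 519.346 sabins.
Absorption to add: 519.346 − 262.846 = 256.500 sabins.
Each m² of panel replacing the walls (glass, large pane) adds (0.72 − 0.04) = 0.68 sabins.
Panel area = 256.500 / 0.68 = 377.2 m².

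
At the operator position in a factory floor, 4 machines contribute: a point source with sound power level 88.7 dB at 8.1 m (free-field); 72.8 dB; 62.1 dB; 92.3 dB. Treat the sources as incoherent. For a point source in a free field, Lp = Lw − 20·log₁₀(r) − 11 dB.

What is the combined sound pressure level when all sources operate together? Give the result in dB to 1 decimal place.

92.4 dB

Source at 8.1 m: Lp = 88.7 − 20·log₁₀(8.1) − 11 = 59.5 dB.
Converting to relative power and adding: 10^(59.5/10) + 10^(72.8/10) + 10^(62.1/10) + 10^(92.3/10) = 1.72e+09.
Back to dB: 10·log₁₀ Σ = 92.4 dB.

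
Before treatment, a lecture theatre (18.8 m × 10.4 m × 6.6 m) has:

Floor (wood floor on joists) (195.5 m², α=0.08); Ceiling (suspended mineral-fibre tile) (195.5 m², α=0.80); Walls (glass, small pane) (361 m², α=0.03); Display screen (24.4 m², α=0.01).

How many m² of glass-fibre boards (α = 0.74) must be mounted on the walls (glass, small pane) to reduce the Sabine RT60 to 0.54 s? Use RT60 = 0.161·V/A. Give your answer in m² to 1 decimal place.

Total absorption A₁ = 195.5*0.08 + 195.5*0.80 + 361*0.03 + 24.4*0.01
  = 15.640 + 156.400 + 10.830 + 0.244 = 183.114 m² sabins.
Required A₂ = 0.161·1290.432/0.54 = 384.740 sabins.
ΔA needed = 384.740 − 183.114 = 201.626 sabins.
Net gain per m²: Δα = 0.74 − 0.03 = 0.71.
Area = ΔA/Δα = 201.626/0.71 = 284.0 m².

284.0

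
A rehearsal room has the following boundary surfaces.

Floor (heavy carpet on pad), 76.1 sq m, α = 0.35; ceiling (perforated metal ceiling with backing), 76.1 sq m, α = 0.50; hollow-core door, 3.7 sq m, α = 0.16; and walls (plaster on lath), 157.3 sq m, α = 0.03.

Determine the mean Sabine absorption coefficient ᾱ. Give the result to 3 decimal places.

Total surface area S = 313.2 sq m.
Σ(Sᵢαᵢ) = 76.1×0.35 + 76.1×0.50 + 3.7×0.16 + 157.3×0.03 = 69.996.
ᾱ = A/S = 0.223.

0.223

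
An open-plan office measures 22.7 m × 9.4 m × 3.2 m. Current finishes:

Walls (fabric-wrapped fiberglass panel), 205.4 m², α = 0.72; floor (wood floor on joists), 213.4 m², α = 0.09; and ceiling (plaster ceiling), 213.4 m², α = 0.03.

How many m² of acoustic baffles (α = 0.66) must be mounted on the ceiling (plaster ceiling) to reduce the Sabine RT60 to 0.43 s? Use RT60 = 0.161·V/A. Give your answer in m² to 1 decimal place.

130.4

Equivalent absorption area: A₁ = 205.4*0.72 + 213.4*0.09 + 213.4*0.03 = 173.496 m².
V = 682.816 m³. Target absorption A₂ = 0.161 × 682.816 / 0.43 = 255.659 sabins.
ΔA needed = 255.659 − 173.496 = 82.163 sabins.
Net gain per m²: Δα = 0.66 − 0.03 = 0.63.
Area = ΔA/Δα = 82.163/0.63 = 130.4 m².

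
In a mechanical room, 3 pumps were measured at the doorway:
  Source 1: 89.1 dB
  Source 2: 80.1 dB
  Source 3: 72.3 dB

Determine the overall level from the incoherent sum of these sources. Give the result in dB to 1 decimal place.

Converting to relative power and adding: 10^(89.1/10) + 10^(80.1/10) + 10^(72.3/10) = 9.321e+08.
Combined level = 10 log₁₀(9.321e+08) = 89.7 dB.

89.7 dB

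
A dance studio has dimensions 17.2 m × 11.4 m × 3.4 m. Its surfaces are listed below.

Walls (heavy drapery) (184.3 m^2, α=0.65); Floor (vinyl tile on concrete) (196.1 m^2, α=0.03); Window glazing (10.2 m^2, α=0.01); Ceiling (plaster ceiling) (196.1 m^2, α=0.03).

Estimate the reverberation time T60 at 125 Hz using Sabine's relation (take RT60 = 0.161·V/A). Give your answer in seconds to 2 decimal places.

0.82 s

Summing Sᵢαᵢ: 119.795 + 5.883 + 0.102 + 5.883 → A = 131.663 sabins.
Room volume: 666.672 m³.
RT60 = 0.161 · V / A = 0.161 × 666.672 / 131.663 = 0.82 s.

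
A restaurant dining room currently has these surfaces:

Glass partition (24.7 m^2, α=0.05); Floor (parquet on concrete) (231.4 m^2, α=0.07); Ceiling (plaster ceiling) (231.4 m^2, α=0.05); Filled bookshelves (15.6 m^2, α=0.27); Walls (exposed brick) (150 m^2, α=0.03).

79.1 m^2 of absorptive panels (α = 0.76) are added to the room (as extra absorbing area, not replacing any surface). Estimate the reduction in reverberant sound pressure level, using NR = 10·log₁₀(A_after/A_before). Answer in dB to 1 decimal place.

Summing Sᵢαᵢ: 1.235 + 16.198 + 11.570 + 4.212 + 4.500 → A_before = 37.715 sabins.
Added absorption = 79.1 × 0.76 = 60.116 sabins.
A_after = 37.715 + 60.116 = 97.831 sabins.
Reduction = 10 log₁₀(A_after/A_before) = 10 log₁₀(2.5940) = 4.1 dB.

4.1 dB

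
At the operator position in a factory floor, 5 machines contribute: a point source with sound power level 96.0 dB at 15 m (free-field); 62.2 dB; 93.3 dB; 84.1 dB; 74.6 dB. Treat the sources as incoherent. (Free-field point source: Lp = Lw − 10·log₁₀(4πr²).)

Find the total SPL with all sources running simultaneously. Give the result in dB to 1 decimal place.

93.9 dB

Source at 15 m: Lp = 96.0 − 10·log₁₀(4π·15²) = 96.0 − 10·log₁₀(2827.433) = 61.5 dB.
Σ 10^(Lᵢ/10) = 2.427e+09.
L_total = 10·log₁₀(2.427e+09) = 93.9 dB.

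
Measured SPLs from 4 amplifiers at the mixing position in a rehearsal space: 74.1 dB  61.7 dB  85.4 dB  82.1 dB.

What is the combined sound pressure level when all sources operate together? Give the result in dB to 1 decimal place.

Σ 10^(Lᵢ/10) = 5.361e+08.
Combined level = 10 log₁₀(5.361e+08) = 87.3 dB.

87.3 dB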